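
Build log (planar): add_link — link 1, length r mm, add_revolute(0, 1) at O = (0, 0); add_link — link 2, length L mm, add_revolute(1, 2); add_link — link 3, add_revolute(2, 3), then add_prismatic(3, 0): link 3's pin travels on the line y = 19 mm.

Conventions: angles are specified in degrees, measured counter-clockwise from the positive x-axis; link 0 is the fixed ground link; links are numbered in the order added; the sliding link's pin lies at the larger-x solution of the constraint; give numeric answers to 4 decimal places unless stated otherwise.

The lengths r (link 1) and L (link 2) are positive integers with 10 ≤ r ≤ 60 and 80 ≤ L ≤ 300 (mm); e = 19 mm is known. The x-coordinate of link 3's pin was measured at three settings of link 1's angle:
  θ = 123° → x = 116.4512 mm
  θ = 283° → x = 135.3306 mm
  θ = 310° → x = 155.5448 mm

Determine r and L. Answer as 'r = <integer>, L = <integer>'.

constraint per measurement: (x − r cos θ)² + (r sin θ − e)² = L²
subtracting the θ₁ and θ₂ equations cancels the r² and L² terms:
r = (x₁² − x₂²) / (2[(x₁cos θ₁ + e sin θ₁) − (x₂cos θ₂ + e sin θ₂)]) = 39.9998 → r = 40
L² = (x₁ − r cos θ₁)² + (r sin θ₁ − e)² = 19321.0123 → L = 139.0000 → L = 139
check at θ₃=310°: x = 155.5448 (printed 155.5448) ✓

r = 40, L = 139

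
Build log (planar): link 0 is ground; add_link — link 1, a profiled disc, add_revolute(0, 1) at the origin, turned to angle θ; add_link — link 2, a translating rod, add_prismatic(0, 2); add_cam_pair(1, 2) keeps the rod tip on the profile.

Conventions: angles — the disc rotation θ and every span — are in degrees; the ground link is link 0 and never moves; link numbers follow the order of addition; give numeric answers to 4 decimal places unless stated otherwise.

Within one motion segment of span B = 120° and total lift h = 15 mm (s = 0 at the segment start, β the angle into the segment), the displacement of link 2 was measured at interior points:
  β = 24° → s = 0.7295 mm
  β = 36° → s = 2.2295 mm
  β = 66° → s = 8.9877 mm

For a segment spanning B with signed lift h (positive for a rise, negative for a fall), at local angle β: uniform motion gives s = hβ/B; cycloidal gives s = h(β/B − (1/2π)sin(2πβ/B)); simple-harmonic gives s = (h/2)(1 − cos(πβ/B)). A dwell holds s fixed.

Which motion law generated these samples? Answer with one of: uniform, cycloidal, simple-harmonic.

candidates at β/B = r: uniform s = h·r (linear in β); cycloidal s = h·(r − sin(2πr)/(2π)); simple-harmonic s = (h/2)(1 − cos(πr))
β=24°: printed 0.7295 | uniform 3.0000, cycloidal 0.7295, simple-harmonic 1.4324
β=36°: printed 2.2295 | uniform 4.5000, cycloidal 2.2295, simple-harmonic 3.0916
β=66°: printed 8.9877 | uniform 8.2500, cycloidal 8.9877, simple-harmonic 8.6733
only one law matches every sample → cycloidal

cycloidal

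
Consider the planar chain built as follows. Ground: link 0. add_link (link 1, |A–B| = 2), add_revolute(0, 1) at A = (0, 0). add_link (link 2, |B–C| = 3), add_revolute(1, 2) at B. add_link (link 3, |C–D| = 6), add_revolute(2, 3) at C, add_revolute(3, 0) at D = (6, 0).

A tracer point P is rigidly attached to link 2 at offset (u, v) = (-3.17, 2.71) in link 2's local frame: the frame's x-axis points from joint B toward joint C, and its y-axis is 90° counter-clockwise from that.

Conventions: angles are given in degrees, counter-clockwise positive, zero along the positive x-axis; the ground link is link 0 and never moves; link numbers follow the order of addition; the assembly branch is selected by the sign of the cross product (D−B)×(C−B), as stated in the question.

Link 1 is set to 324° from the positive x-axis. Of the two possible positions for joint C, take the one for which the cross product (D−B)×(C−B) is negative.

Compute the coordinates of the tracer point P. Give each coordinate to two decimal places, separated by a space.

A=(0,0), D=(6.00,0)
B = A + 2.00·(cos324°, sin324°) = (1.6180, -1.1756)
|BD| = 4.5369
circle(B,3.00) ∩ circle(D,6.00): a=-0.7071, h=2.9155
  candidates: C₊=(0.1796,1.4571) cross=13.227; C₋=(1.6905,-4.1747) cross=-13.227
  branch - wants cross < 0 → take C=(1.6905,-4.1747) (cross=-13.227)
ex = (C−B)/|BC| = (0.0242,-0.9997); ey = (0.9997,0.0242)
P = B + -3.17·ex + 2.71·ey = (4.2507,2.0590)

4.25 2.06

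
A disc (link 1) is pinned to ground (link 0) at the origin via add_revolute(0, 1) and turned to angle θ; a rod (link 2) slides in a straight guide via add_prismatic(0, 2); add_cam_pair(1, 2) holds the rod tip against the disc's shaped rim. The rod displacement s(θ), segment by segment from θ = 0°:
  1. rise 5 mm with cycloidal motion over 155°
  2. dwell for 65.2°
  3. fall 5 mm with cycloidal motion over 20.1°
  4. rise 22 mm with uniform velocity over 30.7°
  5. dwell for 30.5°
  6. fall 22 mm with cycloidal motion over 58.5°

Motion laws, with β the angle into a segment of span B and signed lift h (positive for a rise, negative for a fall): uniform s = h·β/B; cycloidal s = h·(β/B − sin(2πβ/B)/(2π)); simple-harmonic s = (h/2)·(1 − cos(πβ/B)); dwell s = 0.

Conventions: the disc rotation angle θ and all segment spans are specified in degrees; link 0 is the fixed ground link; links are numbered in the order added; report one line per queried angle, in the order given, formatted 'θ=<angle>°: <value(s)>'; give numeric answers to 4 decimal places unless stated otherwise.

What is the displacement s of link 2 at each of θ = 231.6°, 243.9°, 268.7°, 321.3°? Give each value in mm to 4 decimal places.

segment 1 (0° to 155°, cycloidal, h = 5) is passed completely: s = 0.0000 + (5) = 5.0000
segment 2 (155° to 220.2°, dwell): s unchanged at 5.0000
θ = 231.6° falls in segment 3 (220.2° to 240.3°, cycloidal, h = -5): β = 231.6 − 220.2 = 11.4°, B = 20.1°; Δs = -5·(0.5672 − sin(2π·0.5672)/(2π)) = -3.1618; s = 5.0000 − 3.1618 = 1.8382
segment 3 (220.2° to 240.3°, cycloidal, h = -5) is passed completely: s = 5.0000 + (-5) = 0.0000
θ = 243.9° falls in segment 4 (240.3° to 271°, uniform, h = 22): β = 243.9 − 240.3 = 3.6°, B = 30.7°; Δs = 22·3.6/30.7 = 2.5798; s = 0.0000 + 2.5798 = 2.5798
θ = 268.7° falls in segment 4 (240.3° to 271°, uniform, h = 22): β = 268.7 − 240.3 = 28.4°, B = 30.7°; Δs = 22·28.4/30.7 = 20.3518; s = 0.0000 + 20.3518 = 20.3518
segment 4 (240.3° to 271°, uniform, h = 22) is passed completely: s = 0.0000 + (22) = 22.0000
segment 5 (271° to 301.5°, dwell): s unchanged at 22.0000
θ = 321.3° falls in segment 6 (301.5° to 360°, cycloidal, h = -22): β = 321.3 − 301.5 = 19.8°, B = 58.5°; Δs = -22·(0.3385 − sin(2π·0.3385)/(2π)) = -4.4718; s = 22.0000 − 4.4718 = 17.5282

θ=231.6°: 1.8382
θ=243.9°: 2.5798
θ=268.7°: 20.3518
θ=321.3°: 17.5282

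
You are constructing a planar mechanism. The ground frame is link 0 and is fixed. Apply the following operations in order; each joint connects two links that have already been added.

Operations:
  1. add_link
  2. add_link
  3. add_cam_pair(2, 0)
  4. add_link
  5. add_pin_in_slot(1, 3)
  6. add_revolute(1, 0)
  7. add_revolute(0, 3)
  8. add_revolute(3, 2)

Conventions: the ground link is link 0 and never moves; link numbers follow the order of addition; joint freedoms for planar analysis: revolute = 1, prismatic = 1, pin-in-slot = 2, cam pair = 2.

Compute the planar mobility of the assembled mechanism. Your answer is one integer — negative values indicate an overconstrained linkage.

L=1 J1=0 J2=0
add link → L=2 J1=0 J2=0
add link → L=3 J1=0 J2=0
C@2,0 dof=2 J2 → L=3 J1=0 J2=1
add link → L=4 J1=0 J2=1
PS@1,3 dof=2 J2 → L=4 J1=0 J2=2
R@1,0 dof=1 J1 → L=4 J1=1 J2=2
R@0,3 dof=1 J1 → L=4 J1=2 J2=2
R@3,2 dof=1 J1 → L=4 J1=3 J2=2
M=3(L−1)−2J1−J2=3·3−2·3−2=1

M = 1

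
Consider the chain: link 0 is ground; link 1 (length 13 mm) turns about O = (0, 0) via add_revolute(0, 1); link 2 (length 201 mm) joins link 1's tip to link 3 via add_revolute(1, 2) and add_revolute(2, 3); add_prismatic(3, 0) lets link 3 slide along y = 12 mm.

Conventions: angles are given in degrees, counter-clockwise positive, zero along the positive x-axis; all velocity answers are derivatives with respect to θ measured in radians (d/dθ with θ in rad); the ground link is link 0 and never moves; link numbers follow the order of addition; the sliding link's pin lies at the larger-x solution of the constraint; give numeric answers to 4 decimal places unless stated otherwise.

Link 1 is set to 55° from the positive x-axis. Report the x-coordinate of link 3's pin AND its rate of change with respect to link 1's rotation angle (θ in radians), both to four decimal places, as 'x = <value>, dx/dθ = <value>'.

geometry: r = 13 mm, L = 201 mm, e = 12 mm
crank pin P = (r cos θ, r sin θ) = (7.456494, 10.648977)
h = r sin θ − e = 10.648977 − 12 = -1.351023
x = r cos θ + √(L² − h²) = 7.456494 + 200.995459 = 208.451953
dx/dθ = −r sin θ − h·r cos θ/√(L² − h²) (θ in radians; h = -1.351023) = -10.598857

x = 208.4520, dx/dθ = -10.5989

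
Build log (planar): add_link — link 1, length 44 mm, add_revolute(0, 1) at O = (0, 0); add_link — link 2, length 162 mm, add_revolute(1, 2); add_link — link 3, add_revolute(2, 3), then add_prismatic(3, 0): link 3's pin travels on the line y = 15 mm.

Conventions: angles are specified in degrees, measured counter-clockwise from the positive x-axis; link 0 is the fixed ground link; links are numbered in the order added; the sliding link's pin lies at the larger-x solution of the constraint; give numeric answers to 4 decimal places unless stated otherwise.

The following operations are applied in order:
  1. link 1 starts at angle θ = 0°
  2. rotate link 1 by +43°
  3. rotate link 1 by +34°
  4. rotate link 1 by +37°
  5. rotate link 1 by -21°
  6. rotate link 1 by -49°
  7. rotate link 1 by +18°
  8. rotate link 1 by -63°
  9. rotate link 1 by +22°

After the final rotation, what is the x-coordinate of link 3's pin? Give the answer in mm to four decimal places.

geometry: r = 44 mm, L = 162 mm, e = 15 mm; θ starts at 0°
rotate link 1 by +43°: θ ← 0° +43° = 43°
rotate link 1 by +34°: θ ← 43° +34° = 77°
rotate link 1 by +37°: θ ← 77° +37° = 114°
rotate link 1 by -21°: θ ← 114° -21° = 93°
rotate link 1 by -49°: θ ← 93° -49° = 44°
rotate link 1 by +18°: θ ← 44° +18° = 62°
rotate link 1 by -63°: θ ← 62° -63° = -1°
rotate link 1 by +22°: θ ← -1° +22° = 21°
crank pin P = (r cos θ, r sin θ) = (41.077539, 15.768190)
h = r sin θ − e = 15.768190 − 15 = 0.768190
x = r cos θ + √(L² − h²) = 41.077539 + 161.998179 = 203.075717

203.0757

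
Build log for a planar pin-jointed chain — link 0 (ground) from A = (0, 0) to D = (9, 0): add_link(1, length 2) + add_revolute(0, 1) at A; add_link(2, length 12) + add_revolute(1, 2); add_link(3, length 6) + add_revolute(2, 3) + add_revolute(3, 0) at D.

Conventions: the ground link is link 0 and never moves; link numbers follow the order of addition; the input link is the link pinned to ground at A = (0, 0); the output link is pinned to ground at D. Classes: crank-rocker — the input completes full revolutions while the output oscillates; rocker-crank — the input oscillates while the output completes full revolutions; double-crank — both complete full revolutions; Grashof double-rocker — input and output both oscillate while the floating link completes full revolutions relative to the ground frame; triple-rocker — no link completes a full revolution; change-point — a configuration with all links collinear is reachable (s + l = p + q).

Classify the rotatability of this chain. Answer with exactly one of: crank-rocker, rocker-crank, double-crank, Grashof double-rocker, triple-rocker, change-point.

lengths: ground=9, input=2, coupler=12, output=6
sorted: s=2 (shortest), l=12 (longest), p+q=15
s + l = 14 vs p + q = 15
s + l < p + q (Grashof) with shortest = input link → crank-rocker

crank-rocker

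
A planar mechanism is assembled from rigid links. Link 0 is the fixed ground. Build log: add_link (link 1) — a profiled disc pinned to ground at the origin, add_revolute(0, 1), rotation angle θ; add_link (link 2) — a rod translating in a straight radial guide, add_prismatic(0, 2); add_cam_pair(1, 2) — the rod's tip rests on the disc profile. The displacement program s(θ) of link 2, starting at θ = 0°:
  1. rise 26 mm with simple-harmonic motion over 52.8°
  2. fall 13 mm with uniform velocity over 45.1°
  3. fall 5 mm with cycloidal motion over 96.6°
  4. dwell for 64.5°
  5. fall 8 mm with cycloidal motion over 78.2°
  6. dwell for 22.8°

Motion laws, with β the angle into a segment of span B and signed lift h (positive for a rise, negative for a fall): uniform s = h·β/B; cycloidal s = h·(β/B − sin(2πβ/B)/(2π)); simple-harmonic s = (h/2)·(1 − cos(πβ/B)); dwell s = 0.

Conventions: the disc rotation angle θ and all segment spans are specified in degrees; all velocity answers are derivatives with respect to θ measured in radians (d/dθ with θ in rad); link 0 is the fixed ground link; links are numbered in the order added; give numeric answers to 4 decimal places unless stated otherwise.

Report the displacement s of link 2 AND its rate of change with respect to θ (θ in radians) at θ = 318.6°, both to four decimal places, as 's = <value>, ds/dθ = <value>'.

seg 1 [0°–52.8°] simple-harmonic, h=26: full span → s += 26 → s = 26.0000
seg 2 [52.8°–97.9°] uniform, h=-13: full span → s += -13 → s = 13.0000
seg 3 [97.9°–194.5°] cycloidal, h=-5: full span → s += -5 → s = 8.0000
seg 4 [194.5°–259°] dwell: s stays 8.0000
seg 5 [259°–337.2°] cycloidal, h=-8: θ=318.6° here. β=59.6, B=78.2. -8·(0.7621 − sin(2π·0.7621)/(2π)) = -7.3667 → s = 0.6333
velocity in seg [259°–337.2°] (cycloidal), θ in radians: β = 59.6° = 1.0402 rad, B = 78.2° = 1.3648 rad; ds/dθ = (h/B)(1 − cos(2πβ/B)) = ((-8)/1.3648)(1 − cos(2π·0.7621)) = -5.414488 mm/rad

s = 0.6333, ds/dθ = -5.4145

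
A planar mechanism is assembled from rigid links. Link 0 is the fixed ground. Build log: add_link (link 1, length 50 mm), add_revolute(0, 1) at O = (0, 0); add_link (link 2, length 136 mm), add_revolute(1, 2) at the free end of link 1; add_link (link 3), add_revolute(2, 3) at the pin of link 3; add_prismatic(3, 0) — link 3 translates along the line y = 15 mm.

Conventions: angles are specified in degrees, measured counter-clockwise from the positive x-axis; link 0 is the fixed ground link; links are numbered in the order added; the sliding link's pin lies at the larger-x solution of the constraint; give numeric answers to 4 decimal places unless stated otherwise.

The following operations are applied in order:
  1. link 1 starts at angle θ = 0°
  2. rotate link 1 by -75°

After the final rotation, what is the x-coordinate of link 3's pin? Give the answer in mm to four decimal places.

geometry: r = 50 mm, L = 136 mm, e = 15 mm; θ starts at 0°
rotate link 1 by -75°: θ ← 0° -75° = -75°
crank pin P = (r cos θ, r sin θ) = (12.940952, -48.296291)
h = r sin θ − e = -48.296291 − 15 = -63.296291
x = r cos θ + √(L² − h²) = 12.940952 + 120.372669 = 133.313622

133.3136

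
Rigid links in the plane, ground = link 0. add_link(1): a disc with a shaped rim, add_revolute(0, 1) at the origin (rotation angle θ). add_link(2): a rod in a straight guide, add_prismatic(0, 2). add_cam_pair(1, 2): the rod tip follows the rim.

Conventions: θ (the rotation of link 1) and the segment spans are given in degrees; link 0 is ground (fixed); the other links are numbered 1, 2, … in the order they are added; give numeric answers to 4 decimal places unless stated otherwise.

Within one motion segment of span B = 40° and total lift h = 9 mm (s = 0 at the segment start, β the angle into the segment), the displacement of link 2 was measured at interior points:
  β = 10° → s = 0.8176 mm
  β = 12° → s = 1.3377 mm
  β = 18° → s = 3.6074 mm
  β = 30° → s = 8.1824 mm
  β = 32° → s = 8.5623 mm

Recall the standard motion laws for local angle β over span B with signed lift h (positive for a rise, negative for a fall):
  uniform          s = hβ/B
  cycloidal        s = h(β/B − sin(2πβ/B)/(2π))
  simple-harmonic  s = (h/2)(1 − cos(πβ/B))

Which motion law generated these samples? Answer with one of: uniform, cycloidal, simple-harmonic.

candidates at β/B = r: uniform s = h·r (linear in β); cycloidal s = h·(r − sin(2πr)/(2π)); simple-harmonic s = (h/2)(1 − cos(πr))
β=10°: printed 0.8176 | uniform 2.2500, cycloidal 0.8176, simple-harmonic 1.3180
β=12°: printed 1.3377 | uniform 2.7000, cycloidal 1.3377, simple-harmonic 1.8550
β=18°: printed 3.6074 | uniform 4.0500, cycloidal 3.6074, simple-harmonic 3.7960
β=30°: printed 8.1824 | uniform 6.7500, cycloidal 8.1824, simple-harmonic 7.6820
β=32°: printed 8.5623 | uniform 7.2000, cycloidal 8.5623, simple-harmonic 8.1406
only one law matches every sample → cycloidal

cycloidal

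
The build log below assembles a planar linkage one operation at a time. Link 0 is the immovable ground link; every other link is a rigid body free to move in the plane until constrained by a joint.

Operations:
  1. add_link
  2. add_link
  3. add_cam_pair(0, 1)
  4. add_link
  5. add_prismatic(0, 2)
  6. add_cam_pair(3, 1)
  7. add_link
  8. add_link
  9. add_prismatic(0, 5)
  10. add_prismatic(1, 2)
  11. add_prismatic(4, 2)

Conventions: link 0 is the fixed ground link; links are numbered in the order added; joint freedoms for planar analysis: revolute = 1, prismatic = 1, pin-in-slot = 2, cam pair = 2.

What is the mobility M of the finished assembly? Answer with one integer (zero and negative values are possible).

link 0 = ground. State L|J1|J2 = 1|0|0
+link1  2|0|0
+link2  3|0|0
C(0,1) f=2→J2  3|0|1
+link3  4|0|1
P(0,2) f=1→J1  4|1|1
C(3,1) f=2→J2  4|1|2
+link4  5|1|2
+link5  6|1|2
P(0,5) f=1→J1  6|2|2
P(1,2) f=1→J1  6|3|2
P(4,2) f=1→J1  6|4|2
M = 3(6−1)−2·4−2 = 15−8−2 = 5

M = 5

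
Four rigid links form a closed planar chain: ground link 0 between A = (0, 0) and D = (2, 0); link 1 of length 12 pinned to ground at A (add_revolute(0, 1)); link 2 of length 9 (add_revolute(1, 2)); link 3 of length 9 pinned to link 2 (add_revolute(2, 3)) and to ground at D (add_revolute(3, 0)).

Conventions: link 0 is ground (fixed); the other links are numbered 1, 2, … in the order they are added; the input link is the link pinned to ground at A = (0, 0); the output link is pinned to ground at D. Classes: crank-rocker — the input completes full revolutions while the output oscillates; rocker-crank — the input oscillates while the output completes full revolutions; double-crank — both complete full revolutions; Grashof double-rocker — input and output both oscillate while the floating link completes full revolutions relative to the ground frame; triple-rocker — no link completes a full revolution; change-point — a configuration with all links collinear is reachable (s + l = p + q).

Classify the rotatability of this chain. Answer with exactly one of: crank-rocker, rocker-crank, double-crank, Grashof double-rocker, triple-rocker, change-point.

lengths: ground=2, input=12, coupler=9, output=9
sorted: s=2 (shortest), l=12 (longest), p+q=18
s + l = 14 vs p + q = 18
s + l < p + q (Grashof) with shortest = ground link → double-crank

double-crank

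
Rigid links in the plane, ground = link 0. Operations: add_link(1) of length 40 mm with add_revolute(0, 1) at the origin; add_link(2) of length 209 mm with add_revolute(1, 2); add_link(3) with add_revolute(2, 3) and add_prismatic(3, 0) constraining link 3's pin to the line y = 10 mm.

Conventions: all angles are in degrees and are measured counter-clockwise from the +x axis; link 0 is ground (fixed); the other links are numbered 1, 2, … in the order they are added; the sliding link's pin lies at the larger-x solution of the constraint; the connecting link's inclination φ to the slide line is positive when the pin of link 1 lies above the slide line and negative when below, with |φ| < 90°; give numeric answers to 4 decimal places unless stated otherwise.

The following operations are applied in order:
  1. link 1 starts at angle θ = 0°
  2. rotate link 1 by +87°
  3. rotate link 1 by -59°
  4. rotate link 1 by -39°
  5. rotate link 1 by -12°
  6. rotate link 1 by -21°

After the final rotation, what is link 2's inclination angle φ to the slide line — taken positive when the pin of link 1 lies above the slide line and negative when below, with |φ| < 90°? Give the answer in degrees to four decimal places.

geometry: r = 40 mm, L = 209 mm, e = 10 mm; θ starts at 0°
rotate link 1 by +87°: θ ← 0° +87° = 87°
rotate link 1 by -59°: θ ← 87° -59° = 28°
rotate link 1 by -39°: θ ← 28° -39° = -11°
rotate link 1 by -12°: θ ← -11° -12° = -23°
rotate link 1 by -21°: θ ← -23° -21° = -44°
h = r sin θ − e = -27.786335 − 10 = -37.786335
sin φ = h / L = -37.786335 / 209 = -0.18079586
φ = arcsin(-0.18079586) = -10.416120°

-10.4161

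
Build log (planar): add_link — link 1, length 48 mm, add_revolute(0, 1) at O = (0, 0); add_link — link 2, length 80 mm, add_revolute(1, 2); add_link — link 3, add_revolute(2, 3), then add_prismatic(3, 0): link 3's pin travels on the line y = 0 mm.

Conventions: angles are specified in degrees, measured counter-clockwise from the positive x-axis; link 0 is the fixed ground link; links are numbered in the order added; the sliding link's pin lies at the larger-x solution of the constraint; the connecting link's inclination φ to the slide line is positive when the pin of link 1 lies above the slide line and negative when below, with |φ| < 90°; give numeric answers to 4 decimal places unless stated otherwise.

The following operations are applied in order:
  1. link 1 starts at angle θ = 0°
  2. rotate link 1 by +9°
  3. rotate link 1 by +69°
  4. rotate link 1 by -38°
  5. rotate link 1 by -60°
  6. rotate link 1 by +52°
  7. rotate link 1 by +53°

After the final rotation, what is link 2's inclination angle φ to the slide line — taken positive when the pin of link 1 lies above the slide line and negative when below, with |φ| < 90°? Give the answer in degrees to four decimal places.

geometry: r = 48 mm, L = 80 mm, e = 0 mm; θ starts at 0°
rotate link 1 by +9°: θ ← 0° +9° = 9°
rotate link 1 by +69°: θ ← 9° +69° = 78°
rotate link 1 by -38°: θ ← 78° -38° = 40°
rotate link 1 by -60°: θ ← 40° -60° = -20°
rotate link 1 by +52°: θ ← -20° +52° = 32°
rotate link 1 by +53°: θ ← 32° +53° = 85°
h = r sin θ − e = 47.817346 − 0 = 47.817346
sin φ = h / L = 47.817346 / 80 = 0.59771682
φ = arcsin(0.59771682) = 36.706551°

36.7066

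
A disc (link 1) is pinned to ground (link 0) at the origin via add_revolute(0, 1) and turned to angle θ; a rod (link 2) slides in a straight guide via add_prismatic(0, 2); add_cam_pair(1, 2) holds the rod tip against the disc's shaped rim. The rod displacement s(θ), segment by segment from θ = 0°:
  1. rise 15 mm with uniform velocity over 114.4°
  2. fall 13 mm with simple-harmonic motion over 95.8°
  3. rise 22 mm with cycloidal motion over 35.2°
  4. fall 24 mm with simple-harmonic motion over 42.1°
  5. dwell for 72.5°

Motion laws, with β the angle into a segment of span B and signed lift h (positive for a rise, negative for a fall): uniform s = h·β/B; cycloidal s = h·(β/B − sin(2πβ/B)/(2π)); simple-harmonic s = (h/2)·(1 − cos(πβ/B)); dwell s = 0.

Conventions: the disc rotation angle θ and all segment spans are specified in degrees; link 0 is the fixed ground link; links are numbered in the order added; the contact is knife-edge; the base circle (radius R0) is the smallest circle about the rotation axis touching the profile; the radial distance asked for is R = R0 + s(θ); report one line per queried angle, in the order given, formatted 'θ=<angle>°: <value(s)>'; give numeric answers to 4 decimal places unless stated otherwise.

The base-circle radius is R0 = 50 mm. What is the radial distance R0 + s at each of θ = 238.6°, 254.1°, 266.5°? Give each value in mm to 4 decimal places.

segment 1 (0° to 114.4°, uniform, h = 15) is passed completely: s = 0.0000 + (15) = 15.0000
segment 2 (114.4° to 210.2°, simple-harmonic, h = -13) is passed completely: s = 15.0000 + (-13) = 2.0000
θ = 238.6° falls in segment 3 (210.2° to 245.4°, cycloidal, h = 22): β = 238.6 − 210.2 = 28.4°, B = 35.2°; Δs = 22·(0.8068 − sin(2π·0.8068)/(2π)) = 21.0306; s = 2.0000 + 21.0306 = 23.0306
segment 3 (210.2° to 245.4°, cycloidal, h = 22) is passed completely: s = 2.0000 + (22) = 24.0000
θ = 254.1° falls in segment 4 (245.4° to 287.5°, simple-harmonic, h = -24): β = 254.1 − 245.4 = 8.7°, B = 42.1°; Δs = -24/2·(1 − cos(π·0.2067)) = -2.4413; s = 24.0000 − 2.4413 = 21.5587
θ = 266.5° falls in segment 4 (245.4° to 287.5°, simple-harmonic, h = -24): β = 266.5 − 245.4 = 21.1°, B = 42.1°; Δs = -24/2·(1 − cos(π·0.5012)) = -12.0448; s = 24.0000 − 12.0448 = 11.9552
θ=238.6°: R = R0 + s = 50 + 23.0306 = 73.0306
θ=254.1°: R = R0 + s = 50 + 21.5587 = 71.5587
θ=266.5°: R = R0 + s = 50 + 11.9552 = 61.9552

θ=238.6°: 73.0306
θ=254.1°: 71.5587
θ=266.5°: 61.9552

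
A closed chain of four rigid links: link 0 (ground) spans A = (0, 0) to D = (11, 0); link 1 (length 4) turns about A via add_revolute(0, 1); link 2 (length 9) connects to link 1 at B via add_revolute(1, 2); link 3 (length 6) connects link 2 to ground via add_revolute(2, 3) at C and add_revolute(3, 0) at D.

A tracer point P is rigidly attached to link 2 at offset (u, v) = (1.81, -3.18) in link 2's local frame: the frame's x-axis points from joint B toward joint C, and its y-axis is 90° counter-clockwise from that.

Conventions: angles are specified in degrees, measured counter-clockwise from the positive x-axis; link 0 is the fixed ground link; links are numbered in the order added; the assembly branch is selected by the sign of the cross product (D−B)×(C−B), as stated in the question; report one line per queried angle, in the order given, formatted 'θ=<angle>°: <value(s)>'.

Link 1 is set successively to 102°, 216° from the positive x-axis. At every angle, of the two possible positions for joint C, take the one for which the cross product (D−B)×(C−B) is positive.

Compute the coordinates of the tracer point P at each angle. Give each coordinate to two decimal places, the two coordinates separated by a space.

A=(0,0), D=(11.00,0)
θ=102°: B = A + 4.00·(cos102°, sin102°) = (-0.8316, 3.9126)
θ=102°: |BD| = 12.4618
θ=102°: circle(B,9.00) ∩ circle(D,6.00): a=8.0364, h=4.0517
θ=102°:   candidates: C₊=(8.0705,5.2362) cross=50.491; C₋=(5.5263,-2.4574) cross=-50.491
θ=102°:   branch + wants cross > 0 → take C=(8.0705,5.2362) (cross=50.491)
θ=102°: ex = (C−B)/|BC| = (0.9891,0.1471); ey = (-0.1471,0.9891)
θ=102°: P = B + 1.81·ex + -3.18·ey = (1.4264,1.0334)
θ=216°: B = A + 4.00·(cos216°, sin216°) = (-3.2361, -2.3511)
θ=216°: |BD| = 14.4289
θ=216°: circle(B,9.00) ∩ circle(D,6.00): a=8.7738, h=2.0050
θ=216°:   candidates: C₊=(5.0938,1.0567) cross=28.930; C₋=(5.7472,-2.8997) cross=-28.930
θ=216°:   branch + wants cross > 0 → take C=(5.0938,1.0567) (cross=28.930)
θ=216°: ex = (C−B)/|BC| = (0.9255,0.3787); ey = (-0.3787,0.9255)
θ=216°: P = B + 1.81·ex + -3.18·ey = (-0.3567,-4.6090)

θ=102°: 1.43 1.03
θ=216°: -0.36 -4.61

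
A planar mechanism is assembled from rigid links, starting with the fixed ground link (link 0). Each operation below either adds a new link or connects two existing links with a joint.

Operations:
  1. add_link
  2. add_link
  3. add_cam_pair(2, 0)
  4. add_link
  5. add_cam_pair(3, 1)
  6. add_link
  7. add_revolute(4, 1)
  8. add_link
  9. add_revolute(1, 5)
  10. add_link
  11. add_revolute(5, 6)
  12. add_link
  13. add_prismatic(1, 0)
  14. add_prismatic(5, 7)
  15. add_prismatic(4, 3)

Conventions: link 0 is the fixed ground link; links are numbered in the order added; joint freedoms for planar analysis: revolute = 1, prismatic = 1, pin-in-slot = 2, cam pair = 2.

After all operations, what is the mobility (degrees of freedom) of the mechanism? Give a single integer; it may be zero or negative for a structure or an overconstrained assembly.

(L,J1,J2)=(1,0,0); link0 fixed
link1: (2,0,0)
link2: (3,0,0)
C 2-0 [J2]: (3,0,1)
link3: (4,0,1)
C 3-1 [J2]: (4,0,2)
link4: (5,0,2)
R 4-1 [J1]: (5,1,2)
link5: (6,1,2)
R 1-5 [J1]: (6,2,2)
link6: (7,2,2)
R 5-6 [J1]: (7,3,2)
link7: (8,3,2)
P 1-0 [J1]: (8,4,2)
P 5-7 [J1]: (8,5,2)
P 4-3 [J1]: (8,6,2)
Grübler: 3·7 − 2·6 − 2 = 7

M = 7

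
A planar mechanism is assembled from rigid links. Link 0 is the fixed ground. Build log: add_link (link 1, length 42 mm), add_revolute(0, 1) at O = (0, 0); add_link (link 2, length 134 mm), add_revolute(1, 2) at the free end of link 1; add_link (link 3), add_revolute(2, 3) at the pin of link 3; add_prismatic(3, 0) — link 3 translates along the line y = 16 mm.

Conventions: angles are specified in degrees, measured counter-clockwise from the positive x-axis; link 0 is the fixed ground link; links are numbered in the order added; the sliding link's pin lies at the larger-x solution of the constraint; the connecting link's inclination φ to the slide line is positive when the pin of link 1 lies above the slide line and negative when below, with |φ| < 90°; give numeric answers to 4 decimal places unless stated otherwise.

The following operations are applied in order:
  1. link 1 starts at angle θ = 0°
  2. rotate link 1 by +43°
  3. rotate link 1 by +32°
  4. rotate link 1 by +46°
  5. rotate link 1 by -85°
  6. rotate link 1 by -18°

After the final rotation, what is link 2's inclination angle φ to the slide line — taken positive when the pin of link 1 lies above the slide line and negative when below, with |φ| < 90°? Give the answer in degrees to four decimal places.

geometry: r = 42 mm, L = 134 mm, e = 16 mm; θ starts at 0°
rotate link 1 by +43°: θ ← 0° +43° = 43°
rotate link 1 by +32°: θ ← 43° +32° = 75°
rotate link 1 by +46°: θ ← 75° +46° = 121°
rotate link 1 by -85°: θ ← 121° -85° = 36°
rotate link 1 by -18°: θ ← 36° -18° = 18°
h = r sin θ − e = 12.978714 − 16 = -3.021286
sin φ = h / L = -3.021286 / 134 = -0.02254691
φ = arcsin(-0.02254691) = -1.291952°

-1.2920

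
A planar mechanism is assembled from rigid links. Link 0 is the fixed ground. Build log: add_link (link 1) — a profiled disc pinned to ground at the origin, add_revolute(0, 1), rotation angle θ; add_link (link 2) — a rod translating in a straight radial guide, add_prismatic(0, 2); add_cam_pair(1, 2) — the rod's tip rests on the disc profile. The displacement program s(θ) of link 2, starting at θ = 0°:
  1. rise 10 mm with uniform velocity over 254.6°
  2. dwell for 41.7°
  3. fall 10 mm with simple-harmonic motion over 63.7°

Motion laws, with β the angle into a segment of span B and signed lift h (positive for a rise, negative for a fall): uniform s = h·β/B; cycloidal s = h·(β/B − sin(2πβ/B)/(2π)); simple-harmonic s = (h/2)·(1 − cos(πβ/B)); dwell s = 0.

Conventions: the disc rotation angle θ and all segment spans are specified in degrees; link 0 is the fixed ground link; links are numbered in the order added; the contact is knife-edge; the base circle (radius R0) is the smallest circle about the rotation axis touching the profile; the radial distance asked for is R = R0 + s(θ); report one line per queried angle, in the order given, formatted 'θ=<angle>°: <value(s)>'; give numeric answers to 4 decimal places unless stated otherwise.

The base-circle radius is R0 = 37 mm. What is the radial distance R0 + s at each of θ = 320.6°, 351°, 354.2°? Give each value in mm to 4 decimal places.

seg 1 [0°–254.6°] uniform, h=10: full span → s += 10 → s = 10.0000
seg 2 [254.6°–296.3°] dwell: s stays 10.0000
seg 3 [296.3°–360°] simple-harmonic, h=-10: θ=320.6° here. β=24.3, B=63.7. -10/2·(1 − cos(π·0.3815)) = -3.1809 → s = 6.8191
seg 3 [296.3°–360°] simple-harmonic, h=-10: θ=351° here. β=54.7, B=63.7. -10/2·(1 − cos(π·0.8587)) = -9.5155 → s = 0.4845
seg 3 [296.3°–360°] simple-harmonic, h=-10: θ=354.2° here. β=57.9, B=63.7. -10/2·(1 − cos(π·0.9089)) = -9.7968 → s = 0.2032
θ=320.6°: R = R0 + s = 37 + 6.8191 = 43.8191
θ=351°: R = R0 + s = 37 + 0.4845 = 37.4845
θ=354.2°: R = R0 + s = 37 + 0.2032 = 37.2032

θ=320.6°: 43.8191
θ=351°: 37.4845
θ=354.2°: 37.2032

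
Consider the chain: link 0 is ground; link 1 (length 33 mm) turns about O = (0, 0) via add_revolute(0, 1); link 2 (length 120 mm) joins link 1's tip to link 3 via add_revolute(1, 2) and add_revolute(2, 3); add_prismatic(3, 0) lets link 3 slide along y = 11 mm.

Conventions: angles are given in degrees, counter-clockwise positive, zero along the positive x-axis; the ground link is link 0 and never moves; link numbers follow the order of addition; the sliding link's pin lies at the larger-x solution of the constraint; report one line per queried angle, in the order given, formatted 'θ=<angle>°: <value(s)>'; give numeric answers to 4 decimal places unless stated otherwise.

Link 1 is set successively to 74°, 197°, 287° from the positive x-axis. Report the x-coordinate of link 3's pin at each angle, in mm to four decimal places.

geometry: r = 33 mm, L = 120 mm, e = 11 mm
θ=74°: crank pin P = (r cos θ, r sin θ) = (9.096033, 31.721636)
θ=74°: h = r sin θ − e = 31.721636 − 11 = 20.721636
θ=74°: x = r cos θ + √(L² − h²) = 9.096033 + 118.197351 = 127.293384
θ=197°: crank pin P = (r cos θ, r sin θ) = (-31.558057, -9.648266)
θ=197°: h = r sin θ − e = -9.648266 − 11 = -20.648266
θ=197°: x = r cos θ + √(L² − h²) = -31.558057 + 118.210190 = 86.652133
θ=287°: crank pin P = (r cos θ, r sin θ) = (9.648266, -31.558057)
θ=287°: h = r sin θ − e = -31.558057 − 11 = -42.558057
θ=287°: x = r cos θ + √(L² − h²) = 9.648266 + 112.199874 = 121.848141

θ=74°: 127.2934
θ=197°: 86.6521
θ=287°: 121.8481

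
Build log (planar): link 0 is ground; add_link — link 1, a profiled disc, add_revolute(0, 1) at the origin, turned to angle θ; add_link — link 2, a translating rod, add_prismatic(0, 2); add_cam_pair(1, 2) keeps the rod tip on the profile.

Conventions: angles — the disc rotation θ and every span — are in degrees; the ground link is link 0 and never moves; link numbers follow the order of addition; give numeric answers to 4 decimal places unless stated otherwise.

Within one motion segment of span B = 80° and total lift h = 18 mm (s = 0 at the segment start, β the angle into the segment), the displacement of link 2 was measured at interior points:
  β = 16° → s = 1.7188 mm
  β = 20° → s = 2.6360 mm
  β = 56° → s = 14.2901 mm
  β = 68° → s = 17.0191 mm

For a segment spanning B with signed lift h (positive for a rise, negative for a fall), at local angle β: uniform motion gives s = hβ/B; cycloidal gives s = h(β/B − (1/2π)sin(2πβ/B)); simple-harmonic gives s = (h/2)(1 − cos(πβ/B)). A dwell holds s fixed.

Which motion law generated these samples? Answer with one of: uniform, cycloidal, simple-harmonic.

candidates at β/B = r: uniform s = h·r (linear in β); cycloidal s = h·(r − sin(2πr)/(2π)); simple-harmonic s = (h/2)(1 − cos(πr))
β=16°: printed 1.7188 | uniform 3.6000, cycloidal 0.8754, simple-harmonic 1.7188
β=20°: printed 2.6360 | uniform 4.5000, cycloidal 1.6352, simple-harmonic 2.6360
β=56°: printed 14.2901 | uniform 12.6000, cycloidal 15.3246, simple-harmonic 14.2901
β=68°: printed 17.0191 | uniform 15.3000, cycloidal 17.6177, simple-harmonic 17.0191
only one law matches every sample → simple-harmonic

simple-harmonic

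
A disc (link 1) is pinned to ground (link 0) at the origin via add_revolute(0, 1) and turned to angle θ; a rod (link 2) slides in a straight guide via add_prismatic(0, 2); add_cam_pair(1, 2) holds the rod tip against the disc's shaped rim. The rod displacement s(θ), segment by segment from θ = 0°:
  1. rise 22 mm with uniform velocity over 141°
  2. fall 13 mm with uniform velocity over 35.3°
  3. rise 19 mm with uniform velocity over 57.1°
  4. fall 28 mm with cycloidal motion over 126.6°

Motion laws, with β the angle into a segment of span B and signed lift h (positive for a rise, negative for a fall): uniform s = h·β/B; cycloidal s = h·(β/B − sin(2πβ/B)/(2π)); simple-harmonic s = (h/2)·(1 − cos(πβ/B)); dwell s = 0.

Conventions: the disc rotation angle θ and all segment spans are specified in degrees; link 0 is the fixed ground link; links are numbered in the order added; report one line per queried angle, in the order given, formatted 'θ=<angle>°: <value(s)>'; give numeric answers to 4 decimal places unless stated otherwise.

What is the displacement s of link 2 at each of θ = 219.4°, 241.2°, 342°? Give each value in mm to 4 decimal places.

segment 1 (0° to 141°, uniform, h = 22) is passed completely: s = 0.0000 + (22) = 22.0000
segment 2 (141° to 176.3°, uniform, h = -13) is passed completely: s = 22.0000 + (-13) = 9.0000
θ = 219.4° falls in segment 3 (176.3° to 233.4°, uniform, h = 19): β = 219.4 − 176.3 = 43.1°, B = 57.1°; Δs = 19·43.1/57.1 = 14.3415; s = 9.0000 + 14.3415 = 23.3415
segment 3 (176.3° to 233.4°, uniform, h = 19) is passed completely: s = 9.0000 + (19) = 28.0000
θ = 241.2° falls in segment 4 (233.4° to 360°, cycloidal, h = -28): β = 241.2 − 233.4 = 7.8°, B = 126.6°; Δs = -28·(0.0616 − sin(2π·0.0616)/(2π)) = -0.0428; s = 28.0000 − 0.0428 = 27.9572
θ = 342° falls in segment 4 (233.4° to 360°, cycloidal, h = -28): β = 342 − 233.4 = 108.6°, B = 126.6°; Δs = -28·(0.8578 − sin(2π·0.8578)/(2π)) = -27.4912; s = 28.0000 − 27.4912 = 0.5088

θ=219.4°: 23.3415
θ=241.2°: 27.9572
θ=342°: 0.5088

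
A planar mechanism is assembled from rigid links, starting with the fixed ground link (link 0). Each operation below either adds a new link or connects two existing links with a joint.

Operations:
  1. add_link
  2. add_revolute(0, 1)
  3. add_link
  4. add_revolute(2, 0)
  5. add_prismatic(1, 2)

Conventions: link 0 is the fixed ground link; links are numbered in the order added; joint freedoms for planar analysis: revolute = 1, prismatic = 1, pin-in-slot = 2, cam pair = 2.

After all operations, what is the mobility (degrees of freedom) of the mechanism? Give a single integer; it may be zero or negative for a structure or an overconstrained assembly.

link 0 = ground. State L|J1|J2 = 1|0|0
+link1  2|0|0
R(0,1) f=1→J1  2|1|0
+link2  3|1|0
R(2,0) f=1→J1  3|2|0
P(1,2) f=1→J1  3|3|0
M = 3(3−1)−2·3−0 = 6−6−0 = 0

M = 0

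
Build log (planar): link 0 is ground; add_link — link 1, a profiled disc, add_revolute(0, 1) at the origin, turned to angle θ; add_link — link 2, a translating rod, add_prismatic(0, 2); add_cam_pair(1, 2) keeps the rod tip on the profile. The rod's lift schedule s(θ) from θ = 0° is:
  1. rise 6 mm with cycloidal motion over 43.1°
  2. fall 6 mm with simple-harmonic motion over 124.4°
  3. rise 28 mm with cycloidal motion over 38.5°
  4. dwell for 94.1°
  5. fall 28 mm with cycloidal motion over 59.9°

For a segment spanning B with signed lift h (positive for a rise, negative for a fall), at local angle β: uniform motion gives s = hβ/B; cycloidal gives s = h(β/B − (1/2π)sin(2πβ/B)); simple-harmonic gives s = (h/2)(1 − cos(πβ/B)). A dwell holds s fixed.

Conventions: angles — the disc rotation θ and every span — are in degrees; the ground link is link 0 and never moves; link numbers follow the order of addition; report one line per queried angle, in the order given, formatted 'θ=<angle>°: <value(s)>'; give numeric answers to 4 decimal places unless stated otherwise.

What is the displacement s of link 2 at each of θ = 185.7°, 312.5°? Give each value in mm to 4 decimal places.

seg 1 [0°–43.1°] cycloidal, h=6: full span → s += 6 → s = 6.0000
seg 2 [43.1°–167.5°] simple-harmonic, h=-6: full span → s += -6 → s = 0.0000
seg 3 [167.5°–206°] cycloidal, h=28: θ=185.7° here. β=18.2, B=38.5. 28·(0.4727 − sin(2π·0.4727)/(2π)) = 12.4765 → s = 12.4765
seg 3 [167.5°–206°] cycloidal, h=28: full span → s += 28 → s = 28.0000
seg 4 [206°–300.1°] dwell: s stays 28.0000
seg 5 [300.1°–360°] cycloidal, h=-28: θ=312.5° here. β=12.4, B=59.9. -28·(0.2070 − sin(2π·0.2070)/(2π)) = -1.5016 → s = 26.4984

θ=185.7°: 12.4765
θ=312.5°: 26.4984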